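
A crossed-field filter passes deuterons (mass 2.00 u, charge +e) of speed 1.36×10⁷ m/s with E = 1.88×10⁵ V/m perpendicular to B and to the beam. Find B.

Balance of forces in the selector: qE = qvB ⇒ B = E/v.
B = 1.88×10⁵/1.36×10⁷ = 0.0138 T.

B = 0.0138 T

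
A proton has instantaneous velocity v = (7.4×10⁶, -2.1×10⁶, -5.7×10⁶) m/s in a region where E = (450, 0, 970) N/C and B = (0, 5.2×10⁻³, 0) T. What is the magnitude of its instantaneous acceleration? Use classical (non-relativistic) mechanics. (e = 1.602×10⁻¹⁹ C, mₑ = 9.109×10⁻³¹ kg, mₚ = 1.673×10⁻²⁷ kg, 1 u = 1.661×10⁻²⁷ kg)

|a| ≈ 4.75×10¹² m/s²

v×B = (2.96×10⁴, 0, 3.85×10⁴) N/C.
E + v×B = (3.01×10⁴, 0, 3.94×10⁴) N/C.
F = q(E + v×B) = (1.602×10⁻¹⁹ C)·(3.01×10⁴, 0, 3.94×10⁴) = (4.82×10⁻¹⁵, 0, 6.32×10⁻¹⁵) N.
|a| = |F|/m = 7.948×10⁻¹⁵/1.673×10⁻²⁷ ≈ 4.75×10¹² m/s².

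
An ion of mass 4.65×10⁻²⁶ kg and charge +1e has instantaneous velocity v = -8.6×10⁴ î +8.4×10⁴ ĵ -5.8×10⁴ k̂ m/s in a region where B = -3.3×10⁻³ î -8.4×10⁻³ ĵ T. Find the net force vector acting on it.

v×B = (-487, 191, 1000) N/C.
F = q v×B = (1.602×10⁻¹⁹ C)·(-487, 191, 1000) = (-7.80×10⁻¹⁷, 3.07×10⁻¹⁷, 1.60×10⁻¹⁶) N.

F ≈ (-7.80×10⁻¹⁷, 3.07×10⁻¹⁷, 1.60×10⁻¹⁶) N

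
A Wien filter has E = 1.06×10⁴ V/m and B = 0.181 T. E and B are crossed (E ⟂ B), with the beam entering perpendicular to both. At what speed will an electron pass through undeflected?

For undeflected motion the electric and magnetic forces balance: qE = qvB.
v = E/B = 1.06×10⁴/0.181 = 5.86×10⁴ m/s.

v = 5.86×10⁴ m/s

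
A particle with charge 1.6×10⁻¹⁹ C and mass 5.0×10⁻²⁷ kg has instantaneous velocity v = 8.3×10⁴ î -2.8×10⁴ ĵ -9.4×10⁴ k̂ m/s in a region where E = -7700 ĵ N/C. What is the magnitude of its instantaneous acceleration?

|a| ≈ 2.46×10¹¹ m/s²

Only an electric field acts, so F = qE = (1.6×10⁻¹⁹ C)·(0, -7700, 0) = (0, -1.23×10⁻¹⁵, 0) N.
|a| = |F|/m = 1.232×10⁻¹⁵/5.0×10⁻²⁷ ≈ 2.46×10¹¹ m/s².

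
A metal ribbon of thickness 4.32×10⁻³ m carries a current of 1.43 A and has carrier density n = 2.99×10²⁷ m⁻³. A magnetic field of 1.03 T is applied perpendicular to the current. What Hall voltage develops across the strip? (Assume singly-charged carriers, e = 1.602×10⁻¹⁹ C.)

V_H = IB/(n e t).
V_H = (1.43)(1.03)/((2.99×10²⁷)(1.602×10⁻¹⁹)(4.32×10⁻³)) ≈ 7.12×10⁻⁷ V.

V_H ≈ 7.12×10⁻⁷ V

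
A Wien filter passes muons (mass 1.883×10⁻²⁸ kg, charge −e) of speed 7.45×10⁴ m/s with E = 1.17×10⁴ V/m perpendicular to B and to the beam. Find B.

Balance of forces in the selector: qE = qvB ⇒ B = E/v.
B = 1.17×10⁴/7.45×10⁴ = 0.157 T.

B = 0.157 T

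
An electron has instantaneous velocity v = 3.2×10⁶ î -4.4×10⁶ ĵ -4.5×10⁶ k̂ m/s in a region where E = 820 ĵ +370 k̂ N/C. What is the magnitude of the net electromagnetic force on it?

Only an electric field acts, so F = qE = (−1.602×10⁻¹⁹ C)·(0, 820, 370) = (0, -1.31×10⁻¹⁶, -5.93×10⁻¹⁷) N.
|F| = 1.44×10⁻¹⁶ N.

|F| ≈ 1.44×10⁻¹⁶ N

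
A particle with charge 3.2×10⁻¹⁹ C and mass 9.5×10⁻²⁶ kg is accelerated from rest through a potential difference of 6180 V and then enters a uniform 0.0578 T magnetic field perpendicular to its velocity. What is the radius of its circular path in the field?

r ≈ 1.05 m

Acceleration: |q|V = ½mv² ⇒ v = √(2|q|V/m) = √(2·3.2×10⁻¹⁹·6180/9.5×10⁻²⁶) ≈ 2.040×10⁵ m/s.
In the field: r = mv/(|q|B) = (9.5×10⁻²⁶)(2.040×10⁵)/((3.2×10⁻¹⁹)(0.0578)) ≈ 1.05 m.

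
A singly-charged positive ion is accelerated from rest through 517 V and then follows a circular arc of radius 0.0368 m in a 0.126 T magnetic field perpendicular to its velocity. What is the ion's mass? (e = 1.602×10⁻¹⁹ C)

m ≈ 3.33×10⁻²⁷ kg

Combine |q|V = ½mv² and r = mv/(|q|B): eliminate v to get m = qB²r²/(2V).
m = (1.602×10⁻¹⁹)(0.126)²(0.0368)²/(2·517) ≈ 3.33×10⁻²⁷ kg.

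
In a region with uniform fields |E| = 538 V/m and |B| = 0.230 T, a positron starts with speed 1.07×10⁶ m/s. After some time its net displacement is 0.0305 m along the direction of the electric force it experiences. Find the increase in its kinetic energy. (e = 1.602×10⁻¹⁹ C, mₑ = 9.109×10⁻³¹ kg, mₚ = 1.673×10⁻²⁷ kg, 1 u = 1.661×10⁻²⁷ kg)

ΔKE ≈ 2.63×10⁻¹⁸ J

The magnetic force is always ⟂ v and does no work; only the electric force changes KE.
ΔKE = F_E · d = |q|E d = (1.602×10⁻¹⁹)(538)(0.0305) ≈ 2.63×10⁻¹⁸ J.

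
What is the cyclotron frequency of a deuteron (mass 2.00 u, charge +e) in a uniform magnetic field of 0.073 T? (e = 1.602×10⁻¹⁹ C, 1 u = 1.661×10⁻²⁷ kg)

f ≈ 5.6×10⁵ Hz

f = |q|B/(2πm).
f = (1.602×10⁻¹⁹)(0.073)/(2π·3.322×10⁻²⁷) ≈ 5.6×10⁵ Hz.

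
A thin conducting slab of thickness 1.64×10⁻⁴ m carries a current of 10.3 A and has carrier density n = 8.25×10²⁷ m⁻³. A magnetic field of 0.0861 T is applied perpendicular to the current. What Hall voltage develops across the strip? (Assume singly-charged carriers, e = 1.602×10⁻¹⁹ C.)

V_H = IB/(n e t).
V_H = (10.3)(0.0861)/((8.25×10²⁷)(1.602×10⁻¹⁹)(1.64×10⁻⁴)) ≈ 4.09×10⁻⁶ V.

V_H ≈ 4.09×10⁻⁶ V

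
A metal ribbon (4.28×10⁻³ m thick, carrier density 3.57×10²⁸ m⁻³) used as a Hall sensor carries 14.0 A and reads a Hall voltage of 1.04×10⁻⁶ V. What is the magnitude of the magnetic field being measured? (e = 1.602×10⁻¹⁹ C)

B ≈ 1.82 T

From V_H = IB/(n e t), B = V_H n e t / I.
B = (1.04×10⁻⁶)(3.57×10²⁸)(1.602×10⁻¹⁹)(4.28×10⁻³)/14.0 ≈ 1.82 T.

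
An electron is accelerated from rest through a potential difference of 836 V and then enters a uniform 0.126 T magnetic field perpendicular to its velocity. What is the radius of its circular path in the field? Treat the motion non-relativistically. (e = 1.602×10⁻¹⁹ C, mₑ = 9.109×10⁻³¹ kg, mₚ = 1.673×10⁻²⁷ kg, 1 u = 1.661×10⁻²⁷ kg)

Acceleration: |q|V = ½mv² ⇒ v = √(2|q|V/m) = √(2·1.602×10⁻¹⁹·836/9.109×10⁻³¹) ≈ 1.715×10⁷ m/s.
In the field: r = mv/(|q|B) = (9.109×10⁻³¹)(1.715×10⁷)/((1.602×10⁻¹⁹)(0.126)) ≈ 7.74×10⁻⁴ m.

r ≈ 7.74×10⁻⁴ m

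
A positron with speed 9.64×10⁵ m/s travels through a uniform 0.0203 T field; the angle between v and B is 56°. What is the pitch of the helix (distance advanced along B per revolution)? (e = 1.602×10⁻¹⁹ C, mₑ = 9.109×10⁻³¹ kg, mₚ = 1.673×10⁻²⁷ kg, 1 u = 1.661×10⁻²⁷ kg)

p ≈ 9.49×10⁻⁴ m

v∥ = v cosθ = 9.64×10⁵·cos56° ≈ 5.391×10⁵ m/s.
T = 2πm/(|q|B) = 2π(9.109×10⁻³¹)/((1.602×10⁻¹⁹)(0.0203)) ≈ 1.760×10⁻⁹ s.
pitch = v∥ T = (5.391×10⁵)(1.760×10⁻⁹) ≈ 9.49×10⁻⁴ m.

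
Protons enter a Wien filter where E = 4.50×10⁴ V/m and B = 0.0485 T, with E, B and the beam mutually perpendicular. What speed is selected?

Zero net Lorentz force requires |qE| = |q v×B|, i.e. E = vB.
v = E/B = 4.50×10⁴/0.0485 = 9.28×10⁵ m/s.
The result is independent of the particle's charge and mass.

v = 9.28×10⁵ m/s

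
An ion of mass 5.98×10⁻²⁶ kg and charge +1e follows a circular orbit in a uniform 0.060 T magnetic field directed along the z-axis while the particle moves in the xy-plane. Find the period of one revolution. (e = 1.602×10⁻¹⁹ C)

T ≈ 3.9×10⁻⁵ s

The cyclotron period depends only on m, q, B: T = 2πm/(|q|B).
T = 2π(5.98×10⁻²⁶)/((1.602×10⁻¹⁹)(0.060)) ≈ 3.9×10⁻⁵ s.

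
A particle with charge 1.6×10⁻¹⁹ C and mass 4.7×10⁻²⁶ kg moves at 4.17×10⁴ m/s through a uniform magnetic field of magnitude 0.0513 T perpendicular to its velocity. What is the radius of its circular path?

r ≈ 0.239 m

The magnetic force provides the centripetal force: |q|vB = mv²/r.
r = mv/(|q|B) = (4.7×10⁻²⁶)(4.17×10⁴)/((1.6×10⁻¹⁹)(0.0513)) ≈ 0.239 m.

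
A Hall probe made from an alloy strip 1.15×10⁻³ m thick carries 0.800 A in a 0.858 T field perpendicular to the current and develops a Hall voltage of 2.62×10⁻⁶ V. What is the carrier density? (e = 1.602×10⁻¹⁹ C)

From V_H = IB/(n e t), n = IB/(V_H e t).
n = (0.800)(0.858)/((2.62×10⁻⁶)(1.602×10⁻¹⁹)(1.15×10⁻³)) ≈ 1.42×10²⁷ m⁻³.

n ≈ 1.42×10²⁷ m⁻³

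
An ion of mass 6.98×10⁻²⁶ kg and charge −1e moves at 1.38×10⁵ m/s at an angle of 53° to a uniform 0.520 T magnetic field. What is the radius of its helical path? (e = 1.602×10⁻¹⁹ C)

r ≈ 0.0923 m

v⊥ = v sinθ = 1.38×10⁵·sin53° ≈ 1.102×10⁵ m/s.
r = m v⊥/(|q|B) = (6.98×10⁻²⁶)(1.102×10⁵)/((1.602×10⁻¹⁹)(0.520)) ≈ 0.0923 m.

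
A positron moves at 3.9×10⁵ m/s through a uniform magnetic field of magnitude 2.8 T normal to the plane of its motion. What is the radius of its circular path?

r ≈ 7.9×10⁻⁷ m

The magnetic force provides the centripetal force: |q|vB = mv²/r.
r = mv/(|q|B) = (9.109×10⁻³¹)(3.9×10⁵)/((1.602×10⁻¹⁹)(2.8)) ≈ 7.9×10⁻⁷ m.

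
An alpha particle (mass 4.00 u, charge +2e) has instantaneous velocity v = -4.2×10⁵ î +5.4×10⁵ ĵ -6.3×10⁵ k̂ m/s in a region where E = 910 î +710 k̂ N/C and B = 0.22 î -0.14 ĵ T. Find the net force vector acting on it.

F ≈ (-2.80×10⁻¹⁴, -4.44×10⁻¹⁴, -1.90×10⁻¹⁴) N

v×B = (-8.82×10⁴, -1.39×10⁵, -6.00×10⁴) N/C.
E + v×B = (-8.73×10⁴, -1.39×10⁵, -5.93×10⁴) N/C.
F = q(E + v×B) = (3.204×10⁻¹⁹ C)·(-8.73×10⁴, -1.39×10⁵, -5.93×10⁴) = (-2.80×10⁻¹⁴, -4.44×10⁻¹⁴, -1.90×10⁻¹⁴) N.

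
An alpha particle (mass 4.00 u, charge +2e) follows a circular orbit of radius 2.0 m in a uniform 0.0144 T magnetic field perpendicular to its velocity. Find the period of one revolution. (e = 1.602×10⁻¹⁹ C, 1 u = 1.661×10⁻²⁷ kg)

The cyclotron period depends only on m, q, B: T = 2πm/(|q|B).
T = 2π(6.644×10⁻²⁷)/((3.204×10⁻¹⁹)(0.0144)) ≈ 9.05×10⁻⁶ s.

T ≈ 9.05×10⁻⁶ s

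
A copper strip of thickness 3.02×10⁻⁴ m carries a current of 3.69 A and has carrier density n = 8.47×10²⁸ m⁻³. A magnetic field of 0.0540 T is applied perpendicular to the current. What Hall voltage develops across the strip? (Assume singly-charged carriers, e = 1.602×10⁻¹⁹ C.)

V_H = IB/(n e t).
V_H = (3.69)(0.0540)/((8.47×10²⁸)(1.602×10⁻¹⁹)(3.02×10⁻⁴)) ≈ 4.86×10⁻⁸ V.

V_H ≈ 4.86×10⁻⁸ V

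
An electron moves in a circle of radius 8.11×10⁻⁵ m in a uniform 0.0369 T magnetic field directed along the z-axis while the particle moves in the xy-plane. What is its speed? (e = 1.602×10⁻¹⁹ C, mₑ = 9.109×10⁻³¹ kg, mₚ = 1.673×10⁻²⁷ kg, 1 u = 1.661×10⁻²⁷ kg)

v ≈ 5.26×10⁵ m/s

From |q|vB = mv²/r, v = |q|Br/m.
v = (1.602×10⁻¹⁹)(0.0369)(8.11×10⁻⁵)/9.109×10⁻³¹ ≈ 5.26×10⁵ m/s.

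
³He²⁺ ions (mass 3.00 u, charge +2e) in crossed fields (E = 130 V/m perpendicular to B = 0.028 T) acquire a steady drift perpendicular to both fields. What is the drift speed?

v_d ≈ 4600 m/s

The E×B drift speed is v_d = E/B.
v_d = 130/0.028 = 4600 m/s.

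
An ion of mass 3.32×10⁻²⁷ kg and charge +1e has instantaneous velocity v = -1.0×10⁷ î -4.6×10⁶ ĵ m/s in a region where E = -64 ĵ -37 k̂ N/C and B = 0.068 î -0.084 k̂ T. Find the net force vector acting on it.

F ≈ (6.19×10⁻¹⁴, -1.35×10⁻¹³, 5.01×10⁻¹⁴) N

v×B = (3.86×10⁵, -8.40×10⁵, 3.13×10⁵) N/C.
E + v×B = (3.86×10⁵, -8.40×10⁵, 3.13×10⁵) N/C.
F = q(E + v×B) = (1.602×10⁻¹⁹ C)·(3.86×10⁵, -8.40×10⁵, 3.13×10⁵) = (6.19×10⁻¹⁴, -1.35×10⁻¹³, 5.01×10⁻¹⁴) N.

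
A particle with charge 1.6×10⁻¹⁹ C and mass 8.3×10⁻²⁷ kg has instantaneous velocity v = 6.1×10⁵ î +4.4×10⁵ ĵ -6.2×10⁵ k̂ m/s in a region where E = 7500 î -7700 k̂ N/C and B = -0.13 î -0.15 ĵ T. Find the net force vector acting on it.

F ≈ (-1.37×10⁻¹⁴, 1.29×10⁻¹⁴, -6.72×10⁻¹⁵) N

v×B = (-9.30×10⁴, 8.06×10⁴, -3.43×10⁴) N/C.
E + v×B = (-8.55×10⁴, 8.06×10⁴, -4.20×10⁴) N/C.
F = q(E + v×B) = (1.6×10⁻¹⁹ C)·(-8.55×10⁴, 8.06×10⁴, -4.20×10⁴) = (-1.37×10⁻¹⁴, 1.29×10⁻¹⁴, -6.72×10⁻¹⁵) N.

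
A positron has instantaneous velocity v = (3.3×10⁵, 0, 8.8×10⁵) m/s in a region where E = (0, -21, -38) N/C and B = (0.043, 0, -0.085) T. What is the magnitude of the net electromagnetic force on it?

v×B = (0, 6.59×10⁴, 0) N/C.
E + v×B = (0, 6.59×10⁴, -38.0) N/C.
F = q(E + v×B) = (1.602×10⁻¹⁹ C)·(0, 6.59×10⁴, -38.0) = (0, 1.06×10⁻¹⁴, -6.09×10⁻¹⁸) N.
|F| = 1.06×10⁻¹⁴ N.

|F| ≈ 1.06×10⁻¹⁴ N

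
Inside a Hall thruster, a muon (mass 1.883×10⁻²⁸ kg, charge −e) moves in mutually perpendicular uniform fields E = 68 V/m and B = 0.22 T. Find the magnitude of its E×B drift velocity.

In crossed fields the guiding centre drifts at v_d = |E×B|/B² = E/B, independent of charge and mass.
v_d = 68/0.22 = 310 m/s.

v_d ≈ 310 m/s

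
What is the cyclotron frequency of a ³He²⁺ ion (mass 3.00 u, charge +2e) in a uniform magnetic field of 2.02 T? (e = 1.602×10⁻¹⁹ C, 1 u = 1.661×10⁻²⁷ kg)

f ≈ 2.07×10⁷ Hz

f = |q|B/(2πm).
f = (3.204×10⁻¹⁹)(2.02)/(2π·4.983×10⁻²⁷) ≈ 2.07×10⁷ Hz.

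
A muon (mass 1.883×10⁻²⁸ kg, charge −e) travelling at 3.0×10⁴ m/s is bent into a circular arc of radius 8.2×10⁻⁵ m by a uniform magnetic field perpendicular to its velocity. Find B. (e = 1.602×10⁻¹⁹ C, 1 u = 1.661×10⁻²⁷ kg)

B ≈ 0.43 T

From |q|vB = mv²/r, B = mv/(|q|r).
B = (1.883×10⁻²⁸)(3.0×10⁴)/((1.602×10⁻¹⁹)(8.2×10⁻⁵)) ≈ 0.43 T.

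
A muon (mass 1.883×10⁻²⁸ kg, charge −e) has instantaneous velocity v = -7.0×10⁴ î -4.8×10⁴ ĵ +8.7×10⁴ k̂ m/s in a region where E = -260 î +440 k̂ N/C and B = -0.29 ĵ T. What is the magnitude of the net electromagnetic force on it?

|F| ≈ 5.20×10⁻¹⁵ N

v×B = (2.52×10⁴, 0, 2.03×10⁴) N/C.
E + v×B = (2.50×10⁴, 0, 2.07×10⁴) N/C.
F = q(E + v×B) = (−1.602×10⁻¹⁹ C)·(2.50×10⁴, 0, 2.07×10⁴) = (-4.00×10⁻¹⁵, 0, -3.32×10⁻¹⁵) N.
|F| = 5.20×10⁻¹⁵ N.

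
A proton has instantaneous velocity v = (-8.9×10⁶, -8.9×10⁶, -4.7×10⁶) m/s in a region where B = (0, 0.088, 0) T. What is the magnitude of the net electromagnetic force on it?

|F| ≈ 1.42×10⁻¹³ N

v×B = (4.14×10⁵, 0, -7.83×10⁵) N/C.
F = q v×B = (1.602×10⁻¹⁹ C)·(4.14×10⁵, 0, -7.83×10⁵) = (6.63×10⁻¹⁴, 0, -1.25×10⁻¹³) N.
|F| = 1.42×10⁻¹³ N.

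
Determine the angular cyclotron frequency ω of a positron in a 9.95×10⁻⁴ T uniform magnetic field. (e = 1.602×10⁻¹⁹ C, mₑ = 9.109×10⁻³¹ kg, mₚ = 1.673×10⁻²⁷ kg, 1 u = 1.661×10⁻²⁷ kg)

ω = |q|B/m.
ω = (1.602×10⁻¹⁹)(9.95×10⁻⁴)/9.109×10⁻³¹ ≈ 1.75×10⁸ rad/s.

ω ≈ 1.75×10⁸ rad/s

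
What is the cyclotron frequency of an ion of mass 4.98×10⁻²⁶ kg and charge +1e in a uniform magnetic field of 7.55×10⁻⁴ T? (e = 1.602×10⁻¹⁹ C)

f = |q|B/(2πm).
f = (1.602×10⁻¹⁹)(7.55×10⁻⁴)/(2π·4.98×10⁻²⁶) ≈ 387 Hz.

f ≈ 387 Hz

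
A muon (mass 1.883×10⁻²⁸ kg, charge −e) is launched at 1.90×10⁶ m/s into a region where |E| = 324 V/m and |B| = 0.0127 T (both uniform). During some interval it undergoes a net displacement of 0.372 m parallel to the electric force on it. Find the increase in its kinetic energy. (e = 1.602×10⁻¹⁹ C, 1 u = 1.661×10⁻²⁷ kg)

ΔKE ≈ 1.93×10⁻¹⁷ J

The magnetic force is always ⟂ v and does no work; only the electric force changes KE.
ΔKE = F_E · d = |q|E d = (1.602×10⁻¹⁹)(324)(0.372) ≈ 1.93×10⁻¹⁷ J.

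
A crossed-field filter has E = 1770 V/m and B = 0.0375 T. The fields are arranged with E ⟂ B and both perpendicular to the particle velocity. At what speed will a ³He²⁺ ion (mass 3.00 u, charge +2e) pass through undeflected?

Straight-line motion ⇒ electric and magnetic forces cancel, so E = vB.
v = E/B = 1770/0.0375 = 4.72×10⁴ m/s.
The result is independent of the particle's charge and mass.

v = 4.72×10⁴ m/s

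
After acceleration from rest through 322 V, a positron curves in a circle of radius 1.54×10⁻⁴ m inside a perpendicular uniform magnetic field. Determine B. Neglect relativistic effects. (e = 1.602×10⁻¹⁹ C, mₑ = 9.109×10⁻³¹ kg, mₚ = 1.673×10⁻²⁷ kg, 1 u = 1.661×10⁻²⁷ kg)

v = √(2|q|V/m) = √(2·1.602×10⁻¹⁹·322/9.109×10⁻³¹) ≈ 1.064×10⁷ m/s.
B = mv/(|q|r) = (9.109×10⁻³¹)(1.064×10⁷)/((1.602×10⁻¹⁹)(1.54×10⁻⁴)) ≈ 0.393 T.

B ≈ 0.393 T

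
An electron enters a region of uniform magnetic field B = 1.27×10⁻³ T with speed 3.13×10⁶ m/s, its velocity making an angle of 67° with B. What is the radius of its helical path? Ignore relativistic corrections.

r ≈ 0.0129 m

v⊥ = v sinθ = 3.13×10⁶·sin67° ≈ 2.881×10⁶ m/s.
r = m v⊥/(|q|B) = (9.109×10⁻³¹)(2.881×10⁶)/((1.602×10⁻¹⁹)(1.27×10⁻³)) ≈ 0.0129 m.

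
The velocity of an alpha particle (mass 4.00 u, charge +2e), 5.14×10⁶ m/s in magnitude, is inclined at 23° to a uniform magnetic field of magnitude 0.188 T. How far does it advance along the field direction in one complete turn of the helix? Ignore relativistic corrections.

p ≈ 3.28 m

v∥ = v cosθ = 5.14×10⁶·cos23° ≈ 4.731×10⁶ m/s.
T = 2πm/(|q|B) = 2π(6.644×10⁻²⁷)/((3.204×10⁻¹⁹)(0.188)) ≈ 6.930×10⁻⁷ s.
pitch = v∥ T = (4.731×10⁶)(6.930×10⁻⁷) ≈ 3.28 m.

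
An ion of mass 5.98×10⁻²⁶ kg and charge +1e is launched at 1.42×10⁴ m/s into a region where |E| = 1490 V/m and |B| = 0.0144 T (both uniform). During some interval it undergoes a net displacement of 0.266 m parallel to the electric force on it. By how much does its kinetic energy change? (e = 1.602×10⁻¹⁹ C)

The magnetic force is always ⟂ v and does no work; only the electric force changes KE.
ΔKE = F_E · d = |q|E d = (1.602×10⁻¹⁹)(1490)(0.266) ≈ 6.35×10⁻¹⁷ J.

ΔKE ≈ 6.35×10⁻¹⁷ J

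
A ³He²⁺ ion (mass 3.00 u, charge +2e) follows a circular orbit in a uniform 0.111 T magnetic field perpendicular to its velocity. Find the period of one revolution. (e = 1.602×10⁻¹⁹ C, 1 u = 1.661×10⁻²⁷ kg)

The cyclotron period depends only on m, q, B: T = 2πm/(|q|B).
T = 2π(4.983×10⁻²⁷)/((3.204×10⁻¹⁹)(0.111)) ≈ 8.80×10⁻⁷ s.

T ≈ 8.80×10⁻⁷ s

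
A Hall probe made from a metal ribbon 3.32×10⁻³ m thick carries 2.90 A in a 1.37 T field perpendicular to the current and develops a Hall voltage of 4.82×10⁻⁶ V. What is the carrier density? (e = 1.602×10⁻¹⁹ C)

n ≈ 1.55×10²⁷ m⁻³

From V_H = IB/(n e t), n = IB/(V_H e t).
n = (2.90)(1.37)/((4.82×10⁻⁶)(1.602×10⁻¹⁹)(3.32×10⁻³)) ≈ 1.55×10²⁷ m⁻³.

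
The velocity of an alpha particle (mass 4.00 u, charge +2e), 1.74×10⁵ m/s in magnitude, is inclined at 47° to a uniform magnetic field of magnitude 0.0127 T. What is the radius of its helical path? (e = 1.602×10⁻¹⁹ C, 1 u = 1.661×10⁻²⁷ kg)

r ≈ 0.208 m

v⊥ = v sinθ = 1.74×10⁵·sin47° ≈ 1.273×10⁵ m/s.
r = m v⊥/(|q|B) = (6.644×10⁻²⁷)(1.273×10⁵)/((3.204×10⁻¹⁹)(0.0127)) ≈ 0.208 m.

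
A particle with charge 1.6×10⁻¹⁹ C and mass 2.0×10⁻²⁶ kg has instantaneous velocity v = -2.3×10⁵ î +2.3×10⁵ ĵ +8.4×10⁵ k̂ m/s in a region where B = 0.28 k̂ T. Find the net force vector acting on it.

v×B = (6.44×10⁴, 6.44×10⁴, 0) N/C.
F = q v×B = (1.6×10⁻¹⁹ C)·(6.44×10⁴, 6.44×10⁴, 0) = (1.03×10⁻¹⁴, 1.03×10⁻¹⁴, 0) N.

F ≈ (1.03×10⁻¹⁴, 1.03×10⁻¹⁴, 0) N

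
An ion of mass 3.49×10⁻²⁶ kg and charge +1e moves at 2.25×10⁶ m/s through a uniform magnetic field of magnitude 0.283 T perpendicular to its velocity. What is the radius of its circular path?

The magnetic force provides the centripetal force: |q|vB = mv²/r.
r = mv/(|q|B) = (3.49×10⁻²⁶)(2.25×10⁶)/((1.602×10⁻¹⁹)(0.283)) ≈ 1.73 m.

r ≈ 1.73 m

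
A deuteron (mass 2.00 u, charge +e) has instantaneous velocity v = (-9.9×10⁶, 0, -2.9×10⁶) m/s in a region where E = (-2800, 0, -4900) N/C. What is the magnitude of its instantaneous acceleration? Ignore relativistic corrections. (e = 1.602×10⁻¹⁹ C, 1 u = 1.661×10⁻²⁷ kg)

Only an electric field acts, so F = qE = (1.602×10⁻¹⁹ C)·(-2800, 0, -4900) = (-4.49×10⁻¹⁶, 0, -7.85×10⁻¹⁶) N.
|a| = |F|/m = 9.041×10⁻¹⁶/3.322×10⁻²⁷ ≈ 2.72×10¹¹ m/s².

|a| ≈ 2.72×10¹¹ m/s²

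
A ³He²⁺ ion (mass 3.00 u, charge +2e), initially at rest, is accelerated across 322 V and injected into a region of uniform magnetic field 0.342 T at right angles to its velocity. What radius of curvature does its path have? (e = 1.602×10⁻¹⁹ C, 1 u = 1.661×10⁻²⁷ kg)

r ≈ 9.25×10⁻³ m

Acceleration: |q|V = ½mv² ⇒ v = √(2|q|V/m) = √(2·3.204×10⁻¹⁹·322/4.983×10⁻²⁷) ≈ 2.035×10⁵ m/s.
In the field: r = mv/(|q|B) = (4.983×10⁻²⁷)(2.035×10⁵)/((3.204×10⁻¹⁹)(0.342)) ≈ 9.25×10⁻³ m.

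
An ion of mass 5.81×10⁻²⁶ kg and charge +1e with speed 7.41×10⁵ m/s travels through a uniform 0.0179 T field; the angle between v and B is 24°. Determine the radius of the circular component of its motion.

v⊥ = v sinθ = 7.41×10⁵·sin24° ≈ 3.014×10⁵ m/s.
r = m v⊥/(|q|B) = (5.81×10⁻²⁶)(3.014×10⁵)/((1.602×10⁻¹⁹)(0.0179)) ≈ 6.11 m.

r ≈ 6.11 m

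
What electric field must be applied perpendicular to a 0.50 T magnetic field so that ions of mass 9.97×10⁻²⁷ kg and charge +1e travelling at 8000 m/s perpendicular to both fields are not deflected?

E = 4000 V/m

For straight-line motion qE = qvB, so E = vB.
E = 8000 × 0.50 = 4000 V/m.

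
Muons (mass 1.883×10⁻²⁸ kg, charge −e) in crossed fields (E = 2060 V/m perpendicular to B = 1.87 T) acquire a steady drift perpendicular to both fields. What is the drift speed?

The steady drift has the magnetic force balancing the electric force, so v_d = E/B.
v_d = 2060/1.87 = 1100 m/s.

v_d ≈ 1100 m/s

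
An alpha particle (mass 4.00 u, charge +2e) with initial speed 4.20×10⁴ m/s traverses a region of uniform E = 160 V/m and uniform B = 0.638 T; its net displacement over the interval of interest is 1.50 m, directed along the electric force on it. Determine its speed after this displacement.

v_f ≈ 1.58×10⁵ m/s

B does no work; ΔKE = |q|E d.
½mv_f² = ½mv₀² + |q|Ed = ½(6.644×10⁻²⁷)(4.20×10⁴)² + (3.204×10⁻¹⁹)(160)(1.50) ≈ 5.860×10⁻¹⁸ J + 7.690×10⁻¹⁷ J ≈ 8.276×10⁻¹⁷ J.
v_f = √(2·8.276×10⁻¹⁷/6.644×10⁻²⁷) ≈ 1.58×10⁵ m/s.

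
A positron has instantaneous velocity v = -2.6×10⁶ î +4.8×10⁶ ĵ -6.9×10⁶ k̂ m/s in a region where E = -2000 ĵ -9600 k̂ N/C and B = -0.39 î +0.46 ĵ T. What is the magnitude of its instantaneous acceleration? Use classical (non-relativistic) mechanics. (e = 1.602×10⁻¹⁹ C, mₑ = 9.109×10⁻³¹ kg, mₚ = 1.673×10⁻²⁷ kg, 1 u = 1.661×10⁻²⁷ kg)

|a| ≈ 7.41×10¹⁷ m/s²

v×B = (3.17×10⁶, 2.69×10⁶, 6.76×10⁵) N/C.
E + v×B = (3.17×10⁶, 2.69×10⁶, 6.66×10⁵) N/C.
F = q(E + v×B) = (1.602×10⁻¹⁹ C)·(3.17×10⁶, 2.69×10⁶, 6.66×10⁵) = (5.08×10⁻¹³, 4.31×10⁻¹³, 1.07×10⁻¹³) N.
|a| = |F|/m = 6.749×10⁻¹³/9.109×10⁻³¹ ≈ 7.41×10¹⁷ m/s².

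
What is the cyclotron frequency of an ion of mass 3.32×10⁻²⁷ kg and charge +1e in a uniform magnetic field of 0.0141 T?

f = |q|B/(2πm).
f = (1.602×10⁻¹⁹)(0.0141)/(2π·3.32×10⁻²⁷) ≈ 1.08×10⁵ Hz.

f ≈ 1.08×10⁵ Hz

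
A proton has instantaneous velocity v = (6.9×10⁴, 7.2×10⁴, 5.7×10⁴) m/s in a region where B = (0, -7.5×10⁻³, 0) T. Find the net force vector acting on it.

v×B = (428, 0, -518) N/C.
F = q v×B = (1.602×10⁻¹⁹ C)·(428, 0, -518) = (6.85×10⁻¹⁷, 0, -8.29×10⁻¹⁷) N.

F ≈ (6.85×10⁻¹⁷, 0, -8.29×10⁻¹⁷) N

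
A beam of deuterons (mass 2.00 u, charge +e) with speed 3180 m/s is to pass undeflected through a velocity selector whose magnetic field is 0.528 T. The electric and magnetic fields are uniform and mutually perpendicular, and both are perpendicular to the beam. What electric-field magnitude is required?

E = 1680 V/m

For straight-line motion qE = qvB, so E = vB.
E = 3180 × 0.528 = 1680 V/m.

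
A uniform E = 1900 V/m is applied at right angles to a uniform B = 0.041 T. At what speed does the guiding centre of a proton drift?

The steady drift has the magnetic force balancing the electric force, so v_d = E/B.
v_d = 1900/0.041 = 4.6×10⁴ m/s.

v_d ≈ 4.6×10⁴ m/s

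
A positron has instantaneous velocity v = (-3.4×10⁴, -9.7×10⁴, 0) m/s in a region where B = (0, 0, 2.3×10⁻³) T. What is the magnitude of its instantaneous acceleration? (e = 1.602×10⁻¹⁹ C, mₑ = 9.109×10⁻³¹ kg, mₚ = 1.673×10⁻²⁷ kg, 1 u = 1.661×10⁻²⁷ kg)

v×B = (-223, 78.2, 0) N/C.
F = q v×B = (1.602×10⁻¹⁹ C)·(-223, 78.2, 0) = (-3.57×10⁻¹⁷, 1.25×10⁻¹⁷, 0) N.
|a| = |F|/m = 3.787×10⁻¹⁷/9.109×10⁻³¹ ≈ 4.16×10¹³ m/s².

|a| ≈ 4.16×10¹³ m/s²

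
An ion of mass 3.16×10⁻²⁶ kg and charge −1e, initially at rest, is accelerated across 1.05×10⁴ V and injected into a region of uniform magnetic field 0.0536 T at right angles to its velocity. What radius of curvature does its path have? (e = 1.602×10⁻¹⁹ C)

r ≈ 1.20 m

Acceleration: |q|V = ½mv² ⇒ v = √(2|q|V/m) = √(2·1.602×10⁻¹⁹·1.05×10⁴/3.16×10⁻²⁶) ≈ 3.263×10⁵ m/s.
In the field: r = mv/(|q|B) = (3.16×10⁻²⁶)(3.263×10⁵)/((1.602×10⁻¹⁹)(0.0536)) ≈ 1.20 m.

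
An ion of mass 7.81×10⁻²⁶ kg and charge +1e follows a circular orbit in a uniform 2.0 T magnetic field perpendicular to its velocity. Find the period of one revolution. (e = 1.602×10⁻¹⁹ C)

T ≈ 1.5×10⁻⁶ s

The cyclotron period depends only on m, q, B: T = 2πm/(|q|B).
T = 2π(7.81×10⁻²⁶)/((1.602×10⁻¹⁹)(2.0)) ≈ 1.5×10⁻⁶ s.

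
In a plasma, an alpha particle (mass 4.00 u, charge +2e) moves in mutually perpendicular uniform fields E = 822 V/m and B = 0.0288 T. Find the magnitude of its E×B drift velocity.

v_d ≈ 2.85×10⁴ m/s

The E×B drift speed is v_d = E/B.
v_d = 822/0.0288 = 2.85×10⁴ m/s.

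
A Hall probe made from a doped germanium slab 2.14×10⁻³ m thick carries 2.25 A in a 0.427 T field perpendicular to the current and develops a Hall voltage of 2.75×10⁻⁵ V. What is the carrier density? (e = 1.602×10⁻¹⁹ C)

From V_H = IB/(n e t), n = IB/(V_H e t).
n = (2.25)(0.427)/((2.75×10⁻⁵)(1.602×10⁻¹⁹)(2.14×10⁻³)) ≈ 1.02×10²⁶ m⁻³.

n ≈ 1.02×10²⁶ m⁻³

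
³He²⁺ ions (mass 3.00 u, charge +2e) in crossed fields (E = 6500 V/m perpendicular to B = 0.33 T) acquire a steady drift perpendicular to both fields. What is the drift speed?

The E×B drift speed is v_d = E/B.
v_d = 6500/0.33 = 2.0×10⁴ m/s.

v_d ≈ 2.0×10⁴ m/s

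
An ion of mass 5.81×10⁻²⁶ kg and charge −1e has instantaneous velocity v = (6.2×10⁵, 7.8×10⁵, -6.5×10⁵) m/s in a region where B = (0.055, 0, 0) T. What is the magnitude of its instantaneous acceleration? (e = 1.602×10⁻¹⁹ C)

v×B = (0, -3.58×10⁴, -4.29×10⁴) N/C.
F = q v×B = (−1.602×10⁻¹⁹ C)·(0, -3.58×10⁴, -4.29×10⁴) = (0, 5.73×10⁻¹⁵, 6.87×10⁻¹⁵) N.
|a| = |F|/m = 8.946×10⁻¹⁵/5.81×10⁻²⁶ ≈ 1.54×10¹¹ m/s².

|a| ≈ 1.54×10¹¹ m/s²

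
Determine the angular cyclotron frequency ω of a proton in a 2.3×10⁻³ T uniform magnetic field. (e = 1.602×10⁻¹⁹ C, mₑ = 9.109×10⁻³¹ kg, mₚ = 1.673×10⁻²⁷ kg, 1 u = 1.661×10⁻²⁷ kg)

ω = |q|B/m.
ω = (1.602×10⁻¹⁹)(2.3×10⁻³)/1.673×10⁻²⁷ ≈ 2.2×10⁵ rad/s.

ω ≈ 2.2×10⁵ rad/s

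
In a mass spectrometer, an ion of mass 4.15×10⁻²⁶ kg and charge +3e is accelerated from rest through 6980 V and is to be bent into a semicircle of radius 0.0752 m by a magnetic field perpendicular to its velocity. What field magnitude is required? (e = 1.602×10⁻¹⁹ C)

v = √(2|q|V/m) = √(2·4.806×10⁻¹⁹·6980/4.15×10⁻²⁶) ≈ 4.021×10⁵ m/s.
B = mv/(|q|r) = (4.15×10⁻²⁶)(4.021×10⁵)/((4.806×10⁻¹⁹)(0.0752)) ≈ 0.462 T.

B ≈ 0.462 T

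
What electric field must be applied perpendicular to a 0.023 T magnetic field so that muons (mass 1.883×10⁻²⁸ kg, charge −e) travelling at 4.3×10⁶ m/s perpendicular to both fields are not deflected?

E = 9.9×10⁴ V/m

For straight-line motion qE = qvB, so E = vB.
E = 4.3×10⁶ × 0.023 = 9.9×10⁴ V/m.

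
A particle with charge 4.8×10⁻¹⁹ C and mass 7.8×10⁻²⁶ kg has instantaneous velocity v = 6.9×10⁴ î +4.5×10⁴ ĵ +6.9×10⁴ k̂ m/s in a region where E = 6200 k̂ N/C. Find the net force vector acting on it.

Only an electric field acts, so F = qE = (4.8×10⁻¹⁹ C)·(0, 0, 6200) = (0, 0, 2.98×10⁻¹⁵) N.

F ≈ (0, 0, 2.98×10⁻¹⁵) N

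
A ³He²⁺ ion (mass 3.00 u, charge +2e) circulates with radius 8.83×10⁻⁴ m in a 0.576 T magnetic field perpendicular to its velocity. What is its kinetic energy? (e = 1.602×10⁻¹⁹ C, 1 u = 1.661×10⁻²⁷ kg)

KE ≈ 16.6 eV

v = |q|Br/m, then KE = ½mv² = (qBr)²/(2m).
v = (3.204×10⁻¹⁹)(0.576)(8.83×10⁻⁴)/4.983×10⁻²⁷ ≈ 3.270×10⁴ m/s.
KE = ½(4.983×10⁻²⁷)(3.270×10⁴)² ≈ 2.66×10⁻¹⁸ J = 16.6 eV.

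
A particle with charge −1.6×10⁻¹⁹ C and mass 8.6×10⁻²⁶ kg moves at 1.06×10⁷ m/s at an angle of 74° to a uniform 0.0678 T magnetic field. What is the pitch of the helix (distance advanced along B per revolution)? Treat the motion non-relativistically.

p ≈ 146 m

v∥ = v cosθ = 1.06×10⁷·cos74° ≈ 2.922×10⁶ m/s.
T = 2πm/(|q|B) = 2π(8.6×10⁻²⁶)/((1.6×10⁻¹⁹)(0.0678)) ≈ 4.981×10⁻⁵ s.
pitch = v∥ T = (2.922×10⁶)(4.981×10⁻⁵) ≈ 146 m.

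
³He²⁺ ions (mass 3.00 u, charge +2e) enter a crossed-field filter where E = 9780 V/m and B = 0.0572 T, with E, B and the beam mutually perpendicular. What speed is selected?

v = 1.71×10⁵ m/s

Straight-line motion ⇒ electric and magnetic forces cancel, so E = vB.
v = E/B = 9780/0.0572 = 1.71×10⁵ m/s.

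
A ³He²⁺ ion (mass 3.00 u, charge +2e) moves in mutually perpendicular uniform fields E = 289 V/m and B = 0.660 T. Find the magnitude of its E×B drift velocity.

v_d ≈ 438 m/s

The steady drift has the magnetic force balancing the electric force, so v_d = E/B.
v_d = 289/0.660 = 438 m/s.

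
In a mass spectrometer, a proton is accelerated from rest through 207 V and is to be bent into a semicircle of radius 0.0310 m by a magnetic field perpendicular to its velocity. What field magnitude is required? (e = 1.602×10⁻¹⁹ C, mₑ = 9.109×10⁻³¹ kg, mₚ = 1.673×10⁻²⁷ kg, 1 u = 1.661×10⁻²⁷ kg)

B ≈ 0.0671 T

v = √(2|q|V/m) = √(2·1.602×10⁻¹⁹·207/1.673×10⁻²⁷) ≈ 1.991×10⁵ m/s.
B = mv/(|q|r) = (1.673×10⁻²⁷)(1.991×10⁵)/((1.602×10⁻¹⁹)(0.0310)) ≈ 0.0671 T.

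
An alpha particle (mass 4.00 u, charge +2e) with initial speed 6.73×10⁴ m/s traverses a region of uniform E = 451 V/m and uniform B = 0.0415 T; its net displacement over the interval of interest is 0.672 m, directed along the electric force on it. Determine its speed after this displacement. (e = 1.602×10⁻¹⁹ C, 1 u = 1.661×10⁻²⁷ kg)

B does no work; ΔKE = |q|E d.
½mv_f² = ½mv₀² + |q|Ed = ½(6.644×10⁻²⁷)(6.73×10⁴)² + (3.204×10⁻¹⁹)(451)(0.672) ≈ 1.505×10⁻¹⁷ J + 9.710×10⁻¹⁷ J ≈ 1.122×10⁻¹⁶ J.
v_f = √(2·1.122×10⁻¹⁶/6.644×10⁻²⁷) ≈ 1.84×10⁵ m/s.

v_f ≈ 1.84×10⁵ m/s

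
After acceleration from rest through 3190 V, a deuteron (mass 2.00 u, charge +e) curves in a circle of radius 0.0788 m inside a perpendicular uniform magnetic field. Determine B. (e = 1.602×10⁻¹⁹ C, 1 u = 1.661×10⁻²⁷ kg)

B ≈ 0.146 T

v = √(2|q|V/m) = √(2·1.602×10⁻¹⁹·3190/3.322×10⁻²⁷) ≈ 5.547×10⁵ m/s.
B = mv/(|q|r) = (3.322×10⁻²⁷)(5.547×10⁵)/((1.602×10⁻¹⁹)(0.0788)) ≈ 0.146 T.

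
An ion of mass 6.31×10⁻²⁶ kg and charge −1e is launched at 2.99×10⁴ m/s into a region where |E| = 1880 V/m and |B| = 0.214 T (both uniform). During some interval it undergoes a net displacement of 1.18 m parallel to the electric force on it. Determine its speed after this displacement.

B does no work; ΔKE = |q|E d.
½mv_f² = ½mv₀² + |q|Ed = ½(6.31×10⁻²⁶)(2.99×10⁴)² + (1.602×10⁻¹⁹)(1880)(1.18) ≈ 2.821×10⁻¹⁷ J + 3.554×10⁻¹⁶ J ≈ 3.836×10⁻¹⁶ J.
v_f = √(2·3.836×10⁻¹⁶/6.31×10⁻²⁶) ≈ 1.10×10⁵ m/s.

v_f ≈ 1.10×10⁵ m/s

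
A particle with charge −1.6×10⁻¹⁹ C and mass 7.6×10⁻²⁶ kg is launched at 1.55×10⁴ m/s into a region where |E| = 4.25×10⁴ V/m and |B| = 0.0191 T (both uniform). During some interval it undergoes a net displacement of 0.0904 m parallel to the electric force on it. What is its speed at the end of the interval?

v_f ≈ 1.28×10⁵ m/s

B does no work; ΔKE = |q|E d.
½mv_f² = ½mv₀² + |q|Ed = ½(7.6×10⁻²⁶)(1.55×10⁴)² + (1.6×10⁻¹⁹)(4.25×10⁴)(0.0904) ≈ 9.130×10⁻¹⁸ J + 6.147×10⁻¹⁶ J ≈ 6.238×10⁻¹⁶ J.
v_f = √(2·6.238×10⁻¹⁶/7.6×10⁻²⁶) ≈ 1.28×10⁵ m/s.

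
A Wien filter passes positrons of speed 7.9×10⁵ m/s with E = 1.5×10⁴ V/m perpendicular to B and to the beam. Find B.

B = 0.019 T

Balance of forces in the selector: qE = qvB ⇒ B = E/v.
B = 1.5×10⁴/7.9×10⁵ = 0.019 T.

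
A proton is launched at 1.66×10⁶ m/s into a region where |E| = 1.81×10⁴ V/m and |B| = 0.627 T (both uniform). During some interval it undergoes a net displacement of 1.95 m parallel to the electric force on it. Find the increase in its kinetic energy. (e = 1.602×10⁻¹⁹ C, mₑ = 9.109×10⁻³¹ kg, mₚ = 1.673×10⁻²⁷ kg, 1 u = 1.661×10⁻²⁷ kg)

ΔKE ≈ 5.65×10⁻¹⁵ J

The magnetic force is always ⟂ v and does no work; only the electric force changes KE.
ΔKE = F_E · d = |q|E d = (1.602×10⁻¹⁹)(1.81×10⁴)(1.95) ≈ 5.65×10⁻¹⁵ J.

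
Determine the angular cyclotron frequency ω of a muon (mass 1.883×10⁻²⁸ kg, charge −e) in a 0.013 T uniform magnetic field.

ω = |q|B/m.
ω = (1.602×10⁻¹⁹)(0.013)/1.883×10⁻²⁸ ≈ 1.1×10⁷ rad/s.

ω ≈ 1.1×10⁷ rad/s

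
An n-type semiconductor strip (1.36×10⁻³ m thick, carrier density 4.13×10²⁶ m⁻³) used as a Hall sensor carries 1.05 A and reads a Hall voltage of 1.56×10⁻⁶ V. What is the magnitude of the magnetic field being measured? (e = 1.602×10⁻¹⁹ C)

From V_H = IB/(n e t), B = V_H n e t / I.
B = (1.56×10⁻⁶)(4.13×10²⁶)(1.602×10⁻¹⁹)(1.36×10⁻³)/1.05 ≈ 0.134 T.

B ≈ 0.134 T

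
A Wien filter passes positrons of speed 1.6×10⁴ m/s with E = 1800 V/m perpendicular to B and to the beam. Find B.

B = 0.11 T

Balance of forces in the selector: qE = qvB ⇒ B = E/v.
B = 1800/1.6×10⁴ = 0.11 T.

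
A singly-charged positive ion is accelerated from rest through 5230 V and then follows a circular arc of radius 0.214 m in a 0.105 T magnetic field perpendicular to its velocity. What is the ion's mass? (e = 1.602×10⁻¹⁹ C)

m ≈ 7.73×10⁻²⁷ kg

Combine |q|V = ½mv² and r = mv/(|q|B): eliminate v to get m = qB²r²/(2V).
m = (1.602×10⁻¹⁹)(0.105)²(0.214)²/(2·5230) ≈ 7.73×10⁻²⁷ kg.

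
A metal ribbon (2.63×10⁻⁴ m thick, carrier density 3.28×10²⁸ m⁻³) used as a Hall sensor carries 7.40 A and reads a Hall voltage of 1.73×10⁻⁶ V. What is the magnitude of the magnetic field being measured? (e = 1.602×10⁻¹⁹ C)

B ≈ 0.323 T

From V_H = IB/(n e t), B = V_H n e t / I.
B = (1.73×10⁻⁶)(3.28×10²⁸)(1.602×10⁻¹⁹)(2.63×10⁻⁴)/7.40 ≈ 0.323 T.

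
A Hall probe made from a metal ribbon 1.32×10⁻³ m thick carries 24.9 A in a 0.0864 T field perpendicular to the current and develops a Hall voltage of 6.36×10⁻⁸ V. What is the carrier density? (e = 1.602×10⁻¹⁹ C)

From V_H = IB/(n e t), n = IB/(V_H e t).
n = (24.9)(0.0864)/((6.36×10⁻⁸)(1.602×10⁻¹⁹)(1.32×10⁻³)) ≈ 1.60×10²⁹ m⁻³.

n ≈ 1.60×10²⁹ m⁻³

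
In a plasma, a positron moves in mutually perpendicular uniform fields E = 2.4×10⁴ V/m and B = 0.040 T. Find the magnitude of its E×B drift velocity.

v_d ≈ 6.0×10⁵ m/s

The E×B drift speed is v_d = E/B.
v_d = 2.4×10⁴/0.040 = 6.0×10⁵ m/s.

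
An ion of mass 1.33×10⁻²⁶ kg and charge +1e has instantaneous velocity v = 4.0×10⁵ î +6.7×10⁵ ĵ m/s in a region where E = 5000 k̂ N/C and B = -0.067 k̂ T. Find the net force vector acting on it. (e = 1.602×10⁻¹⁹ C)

v×B = (-4.49×10⁴, 2.68×10⁴, 0) N/C.
E + v×B = (-4.49×10⁴, 2.68×10⁴, 5000) N/C.
F = q(E + v×B) = (1.602×10⁻¹⁹ C)·(-4.49×10⁴, 2.68×10⁴, 5000) = (-7.19×10⁻¹⁵, 4.29×10⁻¹⁵, 8.01×10⁻¹⁶) N.

F ≈ (-7.19×10⁻¹⁵, 4.29×10⁻¹⁵, 8.01×10⁻¹⁶) N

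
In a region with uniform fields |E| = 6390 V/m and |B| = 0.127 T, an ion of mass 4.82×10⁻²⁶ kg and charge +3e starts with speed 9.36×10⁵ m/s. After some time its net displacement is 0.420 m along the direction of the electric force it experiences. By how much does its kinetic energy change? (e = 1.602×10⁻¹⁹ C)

The magnetic force is always ⟂ v and does no work; only the electric force changes KE.
ΔKE = F_E · d = |q|E d = (4.806×10⁻¹⁹)(6390)(0.420) ≈ 1.29×10⁻¹⁵ J.

ΔKE ≈ 1.29×10⁻¹⁵ J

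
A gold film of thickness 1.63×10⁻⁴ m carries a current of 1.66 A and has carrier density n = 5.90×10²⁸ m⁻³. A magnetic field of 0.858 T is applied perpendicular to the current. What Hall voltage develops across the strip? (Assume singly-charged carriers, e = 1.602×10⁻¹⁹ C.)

V_H ≈ 9.24×10⁻⁷ V

V_H = IB/(n e t).
V_H = (1.66)(0.858)/((5.90×10²⁸)(1.602×10⁻¹⁹)(1.63×10⁻⁴)) ≈ 9.24×10⁻⁷ V.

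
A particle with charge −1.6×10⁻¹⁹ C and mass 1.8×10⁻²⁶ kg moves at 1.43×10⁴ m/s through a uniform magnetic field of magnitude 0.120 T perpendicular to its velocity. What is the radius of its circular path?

r ≈ 0.0134 m

The magnetic force provides the centripetal force: |q|vB = mv²/r.
r = mv/(|q|B) = (1.8×10⁻²⁶)(1.43×10⁴)/((1.6×10⁻¹⁹)(0.120)) ≈ 0.0134 m.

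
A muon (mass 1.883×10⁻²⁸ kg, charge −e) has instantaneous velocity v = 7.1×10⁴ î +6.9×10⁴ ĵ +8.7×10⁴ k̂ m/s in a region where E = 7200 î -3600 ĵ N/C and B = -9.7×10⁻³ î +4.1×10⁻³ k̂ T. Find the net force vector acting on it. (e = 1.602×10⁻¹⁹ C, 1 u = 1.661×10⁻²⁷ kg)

F ≈ (-1.20×10⁻¹⁵, 7.59×10⁻¹⁶, -1.07×10⁻¹⁶) N

v×B = (283, -1140, 669) N/C.
E + v×B = (7480, -4740, 669) N/C.
F = q(E + v×B) = (−1.602×10⁻¹⁹ C)·(7480, -4740, 669) = (-1.20×10⁻¹⁵, 7.59×10⁻¹⁶, -1.07×10⁻¹⁶) N.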